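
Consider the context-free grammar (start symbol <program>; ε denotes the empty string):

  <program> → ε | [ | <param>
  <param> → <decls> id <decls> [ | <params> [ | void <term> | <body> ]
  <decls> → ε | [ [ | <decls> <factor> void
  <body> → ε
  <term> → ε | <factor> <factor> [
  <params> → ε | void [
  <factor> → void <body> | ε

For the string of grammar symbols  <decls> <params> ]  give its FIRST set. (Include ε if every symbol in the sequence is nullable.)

{ [, ], void }

Add FIRST(<decls>)\{ε} = { [, void }; <decls> is nullable, continue.
Add FIRST(<params>)\{ε} = { void }; <params> is nullable, continue.
] is a terminal; add {]} and stop.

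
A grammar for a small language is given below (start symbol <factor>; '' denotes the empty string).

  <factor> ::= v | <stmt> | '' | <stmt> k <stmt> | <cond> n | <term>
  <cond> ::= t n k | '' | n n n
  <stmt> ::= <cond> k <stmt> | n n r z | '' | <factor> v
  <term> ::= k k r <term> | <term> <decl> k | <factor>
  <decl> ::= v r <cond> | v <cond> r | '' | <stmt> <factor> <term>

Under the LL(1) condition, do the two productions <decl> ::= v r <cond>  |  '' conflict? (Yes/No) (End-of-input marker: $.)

No

FIRST(v r <cond>) = { v } and FIRST('') = { '' }.
The second is nullable but FOLLOW(<decl>) = { k } is disjoint from FIRST of the first.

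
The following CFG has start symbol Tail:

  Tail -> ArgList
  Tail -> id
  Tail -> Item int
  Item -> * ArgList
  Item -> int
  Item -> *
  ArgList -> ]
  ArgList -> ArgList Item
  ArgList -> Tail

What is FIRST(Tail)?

{ *, ], id, int }

From Tail -> ArgList: add FIRST(ArgList) = { *, ], id, int }.
Tail -> id contributes {id}.
From Tail -> Item int: add FIRST(Item) = { *, int }.
Union: FIRST(Tail) = { *, ], id, int }.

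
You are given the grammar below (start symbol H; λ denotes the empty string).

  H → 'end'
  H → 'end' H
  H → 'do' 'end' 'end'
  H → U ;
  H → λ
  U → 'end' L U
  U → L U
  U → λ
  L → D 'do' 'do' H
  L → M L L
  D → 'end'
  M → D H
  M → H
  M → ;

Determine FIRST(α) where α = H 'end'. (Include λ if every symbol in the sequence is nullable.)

{ 'do', 'end', ; }

Add FIRST(H)\{λ} = { 'do', 'end', ; }; H is nullable, continue.
'end' is a terminal; add {'end'} and stop.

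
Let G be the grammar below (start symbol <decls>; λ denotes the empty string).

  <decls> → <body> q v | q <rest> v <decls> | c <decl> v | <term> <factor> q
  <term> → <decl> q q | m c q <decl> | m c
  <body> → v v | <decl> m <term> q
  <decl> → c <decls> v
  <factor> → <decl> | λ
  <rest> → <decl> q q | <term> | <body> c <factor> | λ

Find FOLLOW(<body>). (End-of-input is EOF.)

In <decls> → <body> q v: add FIRST(q v) = { q }.
In <rest> → <body> c <factor>: add FIRST(c <factor>) = { c }.
Union: FOLLOW(<body>) = { c, q }.

{ c, q }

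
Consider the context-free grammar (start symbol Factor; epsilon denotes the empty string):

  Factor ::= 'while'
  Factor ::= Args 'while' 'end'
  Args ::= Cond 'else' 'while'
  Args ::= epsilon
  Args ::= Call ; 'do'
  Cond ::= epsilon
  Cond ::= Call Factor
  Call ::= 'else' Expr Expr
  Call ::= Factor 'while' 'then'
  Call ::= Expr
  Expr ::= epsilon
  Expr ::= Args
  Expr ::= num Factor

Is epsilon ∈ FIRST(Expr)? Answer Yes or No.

Yes

Expr has an epsilon-production, so Expr ⇒ epsilon.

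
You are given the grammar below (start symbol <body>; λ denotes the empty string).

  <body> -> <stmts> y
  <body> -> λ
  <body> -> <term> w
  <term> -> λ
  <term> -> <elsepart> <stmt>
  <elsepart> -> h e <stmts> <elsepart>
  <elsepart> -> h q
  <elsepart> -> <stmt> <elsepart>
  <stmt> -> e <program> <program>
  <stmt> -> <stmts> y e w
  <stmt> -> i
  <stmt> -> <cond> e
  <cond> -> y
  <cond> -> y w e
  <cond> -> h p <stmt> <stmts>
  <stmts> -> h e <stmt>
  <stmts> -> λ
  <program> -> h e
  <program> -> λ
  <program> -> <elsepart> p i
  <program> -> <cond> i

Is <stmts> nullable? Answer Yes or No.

Yes

<stmts> has an λ-production, so <stmts> ⇒ λ.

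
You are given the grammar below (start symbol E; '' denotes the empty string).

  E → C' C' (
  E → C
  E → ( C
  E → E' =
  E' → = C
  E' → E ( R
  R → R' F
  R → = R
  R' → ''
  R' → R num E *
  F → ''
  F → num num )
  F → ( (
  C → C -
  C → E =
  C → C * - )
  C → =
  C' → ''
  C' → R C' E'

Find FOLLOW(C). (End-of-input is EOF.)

In E → C: C is at the end, add FOLLOW(E) = { EOF, (, *, = }.
In E → ( C: C is at the end, add FOLLOW(E) = { EOF, (, *, = }.
In E' → = C: C is at the end, add FOLLOW(E') = { (, =, num }.
In C → C -: add FIRST(-) = { - }.
In C → C * - ): add FIRST(* - )) = { * }.
Union: FOLLOW(C) = { EOF, (, *, -, =, num }.

{ EOF, (, *, -, =, num }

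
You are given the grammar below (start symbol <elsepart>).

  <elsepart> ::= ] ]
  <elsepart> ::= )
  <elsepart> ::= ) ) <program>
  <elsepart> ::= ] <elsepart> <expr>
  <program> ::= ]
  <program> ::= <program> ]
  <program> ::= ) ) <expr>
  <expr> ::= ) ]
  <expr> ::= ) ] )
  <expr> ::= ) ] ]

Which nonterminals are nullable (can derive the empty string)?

No nonterminal has an empty production or an RHS whose symbols are all nullable.

{ } (none)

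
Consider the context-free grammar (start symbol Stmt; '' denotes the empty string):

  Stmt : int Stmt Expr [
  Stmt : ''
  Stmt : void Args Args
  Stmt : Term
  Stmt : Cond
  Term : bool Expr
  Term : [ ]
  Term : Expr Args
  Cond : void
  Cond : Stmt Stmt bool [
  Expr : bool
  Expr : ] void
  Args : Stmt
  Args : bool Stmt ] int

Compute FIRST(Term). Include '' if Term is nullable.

{ [, ], bool }

Term : bool Expr contributes {bool}.
Term : [ ] contributes {[}.
From Term : Expr Args: add FIRST(Expr) = { ], bool }.
Union: FIRST(Term) = { [, ], bool }.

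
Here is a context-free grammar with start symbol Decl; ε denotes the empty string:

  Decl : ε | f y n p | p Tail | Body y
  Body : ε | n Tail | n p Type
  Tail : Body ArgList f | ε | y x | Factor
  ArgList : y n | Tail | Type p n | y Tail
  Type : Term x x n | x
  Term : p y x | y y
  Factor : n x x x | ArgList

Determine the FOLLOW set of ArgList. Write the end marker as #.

{ #, f, n, p, x, y }

In Tail : Body ArgList f: add FIRST(f) = { f }.
In Factor : ArgList: ArgList is at the end, add FOLLOW(Factor) = { #, f, n, p, x, y }.
Union: FOLLOW(ArgList) = { #, f, n, p, x, y }.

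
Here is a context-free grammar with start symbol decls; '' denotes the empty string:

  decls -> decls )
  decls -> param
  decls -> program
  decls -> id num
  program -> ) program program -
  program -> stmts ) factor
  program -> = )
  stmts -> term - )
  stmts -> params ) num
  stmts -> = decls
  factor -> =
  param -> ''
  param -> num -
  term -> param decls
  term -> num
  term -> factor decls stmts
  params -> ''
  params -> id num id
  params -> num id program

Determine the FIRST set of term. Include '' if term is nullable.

{ ), -, =, id, num, '' }

From term -> param decls: param, decls nullable, take FIRST(param) ∪ FIRST(decls) = { ), -, =, id, num }; also '' since the whole RHS is nullable.
term -> num contributes {num}.
From term -> factor decls stmts: add FIRST(factor) = { = }.
Union: FIRST(term) = { ), -, =, id, num, '' }.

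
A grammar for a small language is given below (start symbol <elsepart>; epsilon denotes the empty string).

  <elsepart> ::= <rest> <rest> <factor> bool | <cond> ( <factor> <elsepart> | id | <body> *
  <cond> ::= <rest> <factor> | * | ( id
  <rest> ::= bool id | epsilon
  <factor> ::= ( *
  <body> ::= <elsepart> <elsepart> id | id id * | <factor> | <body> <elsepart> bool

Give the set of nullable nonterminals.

{ <rest> }

Directly nullable (have an epsilon-production): <rest>.
No other nonterminal has a production whose RHS symbols are all nullable.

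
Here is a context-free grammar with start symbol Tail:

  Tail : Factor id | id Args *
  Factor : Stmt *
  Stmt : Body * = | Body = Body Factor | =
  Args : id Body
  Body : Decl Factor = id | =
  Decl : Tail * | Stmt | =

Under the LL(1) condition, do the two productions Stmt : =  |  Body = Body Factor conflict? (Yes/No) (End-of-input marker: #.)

FIRST(=) = { = } and FIRST(Body = Body Factor) = { =, id }.
Both contain =, so the two alternatives are not disjoint — LL(1) conflict.

Yes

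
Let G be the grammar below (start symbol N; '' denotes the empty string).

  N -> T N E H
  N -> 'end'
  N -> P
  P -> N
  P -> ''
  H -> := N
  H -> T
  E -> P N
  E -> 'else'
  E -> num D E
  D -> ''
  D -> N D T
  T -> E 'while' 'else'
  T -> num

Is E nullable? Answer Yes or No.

E -> P N and each of P, N is nullable, so E ⇒* ''.

Yes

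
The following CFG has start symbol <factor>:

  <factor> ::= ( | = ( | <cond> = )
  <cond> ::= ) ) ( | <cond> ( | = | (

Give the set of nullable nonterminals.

No nonterminal has an empty production or an RHS whose symbols are all nullable.

{ } (none)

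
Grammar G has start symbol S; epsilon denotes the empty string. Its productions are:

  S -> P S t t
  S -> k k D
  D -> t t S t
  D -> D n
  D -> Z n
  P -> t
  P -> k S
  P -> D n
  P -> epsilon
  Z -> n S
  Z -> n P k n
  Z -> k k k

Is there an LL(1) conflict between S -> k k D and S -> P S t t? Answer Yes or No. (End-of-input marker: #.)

FIRST(k k D) = { k } and FIRST(P S t t) = { k, n, t }.
Both contain k, so the two alternatives are not disjoint — LL(1) conflict.

Yes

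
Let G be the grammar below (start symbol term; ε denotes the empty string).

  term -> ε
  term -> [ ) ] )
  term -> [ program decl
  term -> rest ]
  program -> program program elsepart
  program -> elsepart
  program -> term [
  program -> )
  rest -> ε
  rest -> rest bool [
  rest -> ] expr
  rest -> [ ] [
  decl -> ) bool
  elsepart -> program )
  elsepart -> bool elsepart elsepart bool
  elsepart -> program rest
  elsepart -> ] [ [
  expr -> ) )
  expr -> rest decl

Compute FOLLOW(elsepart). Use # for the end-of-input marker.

{ ), [, ], bool }

In program -> program program elsepart: elsepart is at the end, add FOLLOW(program) = { ), [, ], bool }.
In program -> elsepart: elsepart is at the end, add FOLLOW(program) = { ), [, ], bool }.
In elsepart -> bool elsepart elsepart bool: add FIRST(elsepart bool) = { ), [, ], bool }.
In elsepart -> bool elsepart elsepart bool: add FIRST(bool) = { bool }.
Union: FOLLOW(elsepart) = { ), [, ], bool }.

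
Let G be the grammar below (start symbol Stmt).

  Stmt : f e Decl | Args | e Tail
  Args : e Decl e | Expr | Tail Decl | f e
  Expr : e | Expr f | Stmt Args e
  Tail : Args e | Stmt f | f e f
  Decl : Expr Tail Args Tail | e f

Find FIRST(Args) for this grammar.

{ e, f }

Args : e Decl e contributes {e}.
From Args : Expr: add FIRST(Expr) = { e, f }.
From Args : Tail Decl: add FIRST(Tail) = { e, f }.
Args : f e contributes {f}.
Union: FIRST(Args) = { e, f }.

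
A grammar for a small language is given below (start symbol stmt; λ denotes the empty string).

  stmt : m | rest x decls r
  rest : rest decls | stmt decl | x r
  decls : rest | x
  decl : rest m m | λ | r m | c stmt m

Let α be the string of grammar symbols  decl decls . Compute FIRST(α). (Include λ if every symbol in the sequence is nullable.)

Add FIRST(decl)\{λ} = { c, m, r, x }; decl is nullable, continue.
Add FIRST(decls) = { m, x }; decls is not nullable, stop.

{ c, m, r, x }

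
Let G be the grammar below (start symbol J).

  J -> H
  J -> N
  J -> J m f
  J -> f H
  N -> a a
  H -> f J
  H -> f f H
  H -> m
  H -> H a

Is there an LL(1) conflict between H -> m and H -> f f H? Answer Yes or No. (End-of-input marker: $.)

FIRST(m) = { m } and FIRST(f f H) = { f }.
The FIRST sets are disjoint and neither alternative is nullable — no conflict.

No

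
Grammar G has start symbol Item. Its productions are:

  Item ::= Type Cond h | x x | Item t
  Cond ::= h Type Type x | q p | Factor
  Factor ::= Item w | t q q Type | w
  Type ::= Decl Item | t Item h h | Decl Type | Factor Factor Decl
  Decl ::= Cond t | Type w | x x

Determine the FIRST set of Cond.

Cond ::= h Type Type x contributes {h}.
Cond ::= q p contributes {q}.
From Cond ::= Factor: add FIRST(Factor) = { h, q, t, w, x }.
Union: FIRST(Cond) = { h, q, t, w, x }.

{ h, q, t, w, x }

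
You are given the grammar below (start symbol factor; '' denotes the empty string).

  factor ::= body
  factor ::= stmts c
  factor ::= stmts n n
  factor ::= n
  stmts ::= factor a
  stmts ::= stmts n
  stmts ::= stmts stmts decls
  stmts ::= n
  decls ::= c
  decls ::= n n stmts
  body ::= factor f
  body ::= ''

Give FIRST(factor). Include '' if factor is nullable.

{ a, f, n, '' }

From factor ::= body: add FIRST(body) = { a, f, n, '' } (including '' since body is nullable).
From factor ::= stmts c: add FIRST(stmts) = { a, f, n }.
From factor ::= stmts n n: add FIRST(stmts) = { a, f, n }.
factor ::= n contributes {n}.
Union: FIRST(factor) = { a, f, n, '' }.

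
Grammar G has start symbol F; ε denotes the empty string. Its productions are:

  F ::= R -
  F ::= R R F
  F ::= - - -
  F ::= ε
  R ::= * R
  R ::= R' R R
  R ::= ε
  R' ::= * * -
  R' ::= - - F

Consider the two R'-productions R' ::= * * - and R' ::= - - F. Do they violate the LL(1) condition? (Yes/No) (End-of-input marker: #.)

No

FIRST(* * -) = { * } and FIRST(- - F) = { - }.
The FIRST sets are disjoint and neither alternative is nullable — no conflict.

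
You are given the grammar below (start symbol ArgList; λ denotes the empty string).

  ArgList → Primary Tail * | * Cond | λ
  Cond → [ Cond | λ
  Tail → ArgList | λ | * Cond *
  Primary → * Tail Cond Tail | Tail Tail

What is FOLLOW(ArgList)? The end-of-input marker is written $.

{ $, *, [ }

ArgList is the start symbol, so $ ∈ FOLLOW(ArgList).
In Tail → ArgList: ArgList is at the end, add FOLLOW(Tail) = { *, [ }.
Union: FOLLOW(ArgList) = { $, *, [ }.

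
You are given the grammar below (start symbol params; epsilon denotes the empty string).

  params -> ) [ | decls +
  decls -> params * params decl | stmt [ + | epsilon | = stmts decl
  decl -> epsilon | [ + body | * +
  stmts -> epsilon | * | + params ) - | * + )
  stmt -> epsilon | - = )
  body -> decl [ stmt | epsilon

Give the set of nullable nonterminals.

Directly nullable (have an epsilon-production): decls, decl, stmts, stmt, body.
No other nonterminal has a production whose RHS symbols are all nullable.

{ body, decl, decls, stmt, stmts }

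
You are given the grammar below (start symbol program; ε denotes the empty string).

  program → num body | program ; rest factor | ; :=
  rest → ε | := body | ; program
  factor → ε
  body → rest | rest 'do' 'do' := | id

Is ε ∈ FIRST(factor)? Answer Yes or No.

factor has an ε-production, so factor ⇒ ε.

Yes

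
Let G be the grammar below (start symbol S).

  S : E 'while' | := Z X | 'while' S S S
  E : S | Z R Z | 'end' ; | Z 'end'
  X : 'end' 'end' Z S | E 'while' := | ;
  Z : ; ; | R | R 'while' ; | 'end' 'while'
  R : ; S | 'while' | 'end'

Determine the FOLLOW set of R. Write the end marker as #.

{ 'end', 'while', :=, ; }

In E : Z R Z: add FIRST(Z) = { 'end', 'while', ; }.
In Z : R: R is at the end, add FOLLOW(Z) = { 'end', 'while', :=, ; }.
In Z : R 'while' ;: add FIRST('while' ;) = { 'while' }.
Union: FOLLOW(R) = { 'end', 'while', :=, ; }.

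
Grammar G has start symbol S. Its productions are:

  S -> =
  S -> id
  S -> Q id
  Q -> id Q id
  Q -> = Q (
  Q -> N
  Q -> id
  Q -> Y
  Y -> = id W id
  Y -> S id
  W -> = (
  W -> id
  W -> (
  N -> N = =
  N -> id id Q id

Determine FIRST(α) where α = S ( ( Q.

{ =, id }

Add FIRST(S) = { =, id }; S is not nullable, stop.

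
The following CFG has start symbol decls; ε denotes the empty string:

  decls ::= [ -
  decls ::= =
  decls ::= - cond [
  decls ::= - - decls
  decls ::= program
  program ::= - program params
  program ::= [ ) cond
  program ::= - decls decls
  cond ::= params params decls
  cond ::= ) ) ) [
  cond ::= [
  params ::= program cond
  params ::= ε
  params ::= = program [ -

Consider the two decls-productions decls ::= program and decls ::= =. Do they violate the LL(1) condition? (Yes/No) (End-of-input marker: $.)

No

FIRST(program) = { -, [ } and FIRST(=) = { = }.
The FIRST sets are disjoint and neither alternative is nullable — no conflict.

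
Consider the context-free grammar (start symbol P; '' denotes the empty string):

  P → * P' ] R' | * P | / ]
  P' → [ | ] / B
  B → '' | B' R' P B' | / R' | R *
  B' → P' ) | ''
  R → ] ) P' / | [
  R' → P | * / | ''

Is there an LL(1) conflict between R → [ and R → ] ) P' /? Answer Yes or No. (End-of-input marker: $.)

FIRST([) = { [ } and FIRST(] ) P' /) = { ] }.
The FIRST sets are disjoint and neither alternative is nullable — no conflict.

No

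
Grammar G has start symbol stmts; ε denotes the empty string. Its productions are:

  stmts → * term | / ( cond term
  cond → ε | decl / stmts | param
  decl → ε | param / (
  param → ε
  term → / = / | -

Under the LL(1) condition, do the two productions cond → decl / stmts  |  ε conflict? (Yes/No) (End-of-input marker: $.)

Yes

FIRST(decl / stmts) = { / } and FIRST(ε) = { ε }.
The second alternative is nullable and FOLLOW(cond) = { -, / } shares / with FIRST of the first — conflict.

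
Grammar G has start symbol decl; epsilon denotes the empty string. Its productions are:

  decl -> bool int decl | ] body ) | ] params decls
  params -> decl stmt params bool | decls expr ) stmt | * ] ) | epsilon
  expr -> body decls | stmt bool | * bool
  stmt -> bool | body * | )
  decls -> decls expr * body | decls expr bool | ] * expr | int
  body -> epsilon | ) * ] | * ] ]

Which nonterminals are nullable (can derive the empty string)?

Directly nullable (have an epsilon-production): params, body.
No other nonterminal has a production whose RHS symbols are all nullable.

{ body, params }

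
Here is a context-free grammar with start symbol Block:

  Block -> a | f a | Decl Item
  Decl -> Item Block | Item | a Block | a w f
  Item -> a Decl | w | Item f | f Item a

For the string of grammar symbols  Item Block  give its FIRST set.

{ a, f, w }

Add FIRST(Item) = { a, f, w }; Item is not nullable, stop.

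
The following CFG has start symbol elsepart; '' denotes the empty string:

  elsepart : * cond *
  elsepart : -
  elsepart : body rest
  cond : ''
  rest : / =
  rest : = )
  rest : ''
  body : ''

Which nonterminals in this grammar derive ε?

Directly nullable (have an ''-production): cond, rest, body.
elsepart : body rest with every symbol nullable, so elsepart is nullable.

{ body, cond, elsepart, rest }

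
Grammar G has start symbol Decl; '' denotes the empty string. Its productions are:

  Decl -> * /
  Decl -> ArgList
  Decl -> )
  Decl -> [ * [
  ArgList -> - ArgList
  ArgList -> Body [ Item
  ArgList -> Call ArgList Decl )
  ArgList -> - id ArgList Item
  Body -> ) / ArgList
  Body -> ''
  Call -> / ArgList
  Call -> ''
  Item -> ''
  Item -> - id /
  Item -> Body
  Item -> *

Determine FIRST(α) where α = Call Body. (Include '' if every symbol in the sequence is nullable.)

{ ), /, '' }

Add FIRST(Call)\{''} = { / }; Call is nullable, continue.
Add FIRST(Body)\{''} = { ) }; Body is nullable, continue.
Every symbol is nullable, so include ''.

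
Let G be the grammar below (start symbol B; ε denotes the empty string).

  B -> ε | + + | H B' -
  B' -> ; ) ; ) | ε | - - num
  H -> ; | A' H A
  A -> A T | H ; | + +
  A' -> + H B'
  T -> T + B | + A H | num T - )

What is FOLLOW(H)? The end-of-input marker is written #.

In B -> H B' -: add FIRST(B' -) = { -, ; }.
In H -> A' H A: add FIRST(A) = { +, ; }.
In A -> H ;: add FIRST(;) = { ; }.
In A' -> + H B': add FIRST(B')\{ε} = { -, ; }.
  Since B' is nullable, also add FOLLOW(A') = { +, ; }.
In T -> + A H: H is at the end, add FOLLOW(T) = { +, -, ;, num }.
Union: FOLLOW(H) = { +, -, ;, num }.

{ +, -, ;, num }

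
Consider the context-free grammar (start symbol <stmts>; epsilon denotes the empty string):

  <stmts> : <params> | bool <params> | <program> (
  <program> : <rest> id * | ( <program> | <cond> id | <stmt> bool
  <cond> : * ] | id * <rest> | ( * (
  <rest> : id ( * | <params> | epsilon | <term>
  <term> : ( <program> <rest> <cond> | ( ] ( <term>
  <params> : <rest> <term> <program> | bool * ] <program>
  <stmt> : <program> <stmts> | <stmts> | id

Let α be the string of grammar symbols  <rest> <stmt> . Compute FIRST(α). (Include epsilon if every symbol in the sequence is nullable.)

Add FIRST(<rest>)\{epsilon} = { (, bool, id }; <rest> is nullable, continue.
Add FIRST(<stmt>) = { (, *, bool, id }; <stmt> is not nullable, stop.

{ (, *, bool, id }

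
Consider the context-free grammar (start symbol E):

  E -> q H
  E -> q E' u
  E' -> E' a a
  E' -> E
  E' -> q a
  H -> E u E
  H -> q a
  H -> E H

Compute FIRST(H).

From H -> E u E: add FIRST(E) = { q }.
H -> q a contributes {q}.
From H -> E H: add FIRST(E) = { q }.
Union: FIRST(H) = { q }.

{ q }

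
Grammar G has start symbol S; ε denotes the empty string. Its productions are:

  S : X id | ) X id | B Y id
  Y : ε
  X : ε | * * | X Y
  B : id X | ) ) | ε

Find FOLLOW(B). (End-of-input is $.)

In S : B Y id: add FIRST(Y id) = { id }.
Union: FOLLOW(B) = { id }.

{ id }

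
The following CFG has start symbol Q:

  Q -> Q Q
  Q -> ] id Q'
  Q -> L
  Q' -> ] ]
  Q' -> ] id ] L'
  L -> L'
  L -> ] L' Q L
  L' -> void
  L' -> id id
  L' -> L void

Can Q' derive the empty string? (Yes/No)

No

No nonterminal in this grammar is nullable.
No production of Q' has an RHS whose symbols are all nullable, so Q' is not nullable.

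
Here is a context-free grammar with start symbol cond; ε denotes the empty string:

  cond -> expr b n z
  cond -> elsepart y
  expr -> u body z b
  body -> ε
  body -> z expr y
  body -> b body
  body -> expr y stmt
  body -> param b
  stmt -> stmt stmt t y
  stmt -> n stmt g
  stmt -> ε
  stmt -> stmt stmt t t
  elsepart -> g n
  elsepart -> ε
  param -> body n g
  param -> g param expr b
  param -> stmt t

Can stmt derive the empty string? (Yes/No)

stmt has an ε-production, so stmt ⇒ ε.

Yes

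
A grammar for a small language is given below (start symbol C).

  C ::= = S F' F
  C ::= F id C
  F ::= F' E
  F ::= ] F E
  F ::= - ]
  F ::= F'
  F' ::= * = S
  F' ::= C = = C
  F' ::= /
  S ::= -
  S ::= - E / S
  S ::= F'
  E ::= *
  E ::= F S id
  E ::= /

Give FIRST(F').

F' ::= * = S contributes {*}.
From F' ::= C = = C: add FIRST(C) = { *, -, /, =, ] }.
F' ::= / contributes {/}.
Union: FIRST(F') = { *, -, /, =, ] }.

{ *, -, /, =, ] }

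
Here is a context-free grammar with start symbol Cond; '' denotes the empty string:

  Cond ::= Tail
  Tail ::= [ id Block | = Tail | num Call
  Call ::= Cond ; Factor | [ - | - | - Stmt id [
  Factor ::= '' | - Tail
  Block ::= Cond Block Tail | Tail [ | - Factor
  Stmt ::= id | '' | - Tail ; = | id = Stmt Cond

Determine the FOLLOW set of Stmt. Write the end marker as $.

{ =, [, id, num }

In Call ::= - Stmt id [: add FIRST(id [) = { id }.
In Stmt ::= id = Stmt Cond: add FIRST(Cond) = { =, [, num }.
Union: FOLLOW(Stmt) = { =, [, id, num }.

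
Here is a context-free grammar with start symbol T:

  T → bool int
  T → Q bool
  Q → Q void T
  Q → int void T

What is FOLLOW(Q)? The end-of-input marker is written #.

{ bool, void }

In T → Q bool: add FIRST(bool) = { bool }.
In Q → Q void T: add FIRST(void T) = { void }.
Union: FOLLOW(Q) = { bool, void }.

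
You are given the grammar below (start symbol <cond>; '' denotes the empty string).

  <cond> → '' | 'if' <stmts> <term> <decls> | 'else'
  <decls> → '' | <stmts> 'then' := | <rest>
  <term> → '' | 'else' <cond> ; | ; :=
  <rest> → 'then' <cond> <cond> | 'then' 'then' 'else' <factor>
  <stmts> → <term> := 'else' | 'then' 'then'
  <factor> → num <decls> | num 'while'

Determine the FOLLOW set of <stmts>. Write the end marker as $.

{ $, 'else', 'if', 'then', :=, ; }

In <cond> → 'if' <stmts> <term> <decls>: add FIRST(<term> <decls>)\{''} = { 'else', 'then', :=, ; }.
  Since <term> <decls> is nullable, also add FOLLOW(<cond>) = { $, 'else', 'if', ; }.
In <decls> → <stmts> 'then' :=: add FIRST('then' :=) = { 'then' }.
Union: FOLLOW(<stmts>) = { $, 'else', 'if', 'then', :=, ; }.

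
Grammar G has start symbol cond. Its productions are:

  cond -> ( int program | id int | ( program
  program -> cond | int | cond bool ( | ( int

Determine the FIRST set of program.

From program -> cond: add FIRST(cond) = { (, id }.
program -> int contributes {int}.
From program -> cond bool (: add FIRST(cond) = { (, id }.
program -> ( int contributes {(}.
Union: FIRST(program) = { (, id, int }.

{ (, id, int }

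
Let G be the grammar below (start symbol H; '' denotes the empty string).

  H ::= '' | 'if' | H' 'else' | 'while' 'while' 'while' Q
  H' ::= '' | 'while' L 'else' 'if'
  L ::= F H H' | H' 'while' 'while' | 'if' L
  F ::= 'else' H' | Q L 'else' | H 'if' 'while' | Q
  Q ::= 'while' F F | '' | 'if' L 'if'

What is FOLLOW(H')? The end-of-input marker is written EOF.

In H ::= H' 'else': add FIRST('else') = { 'else' }.
In L ::= F H H': H' is at the end, add FOLLOW(L) = { 'else', 'if' }.
In L ::= H' 'while' 'while': add FIRST('while' 'while') = { 'while' }.
In F ::= 'else' H': H' is at the end, add FOLLOW(F) = { EOF, 'else', 'if', 'while' }.
Union: FOLLOW(H') = { EOF, 'else', 'if', 'while' }.

{ EOF, 'else', 'if', 'while' }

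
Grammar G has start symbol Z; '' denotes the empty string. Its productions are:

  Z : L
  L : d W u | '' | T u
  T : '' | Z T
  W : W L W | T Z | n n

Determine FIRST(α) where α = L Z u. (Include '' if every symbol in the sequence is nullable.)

{ d, u }

Add FIRST(L)\{''} = { d, u }; L is nullable, continue.
Add FIRST(Z)\{''} = { d, u }; Z is nullable, continue.
u is a terminal; add {u} and stop.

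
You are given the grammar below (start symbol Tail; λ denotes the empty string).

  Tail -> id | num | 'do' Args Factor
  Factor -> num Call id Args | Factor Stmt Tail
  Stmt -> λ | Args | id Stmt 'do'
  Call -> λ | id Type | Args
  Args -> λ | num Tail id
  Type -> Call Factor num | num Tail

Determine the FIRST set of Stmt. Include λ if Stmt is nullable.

Stmt -> λ contributes λ.
From Stmt -> Args: add FIRST(Args) = { num, λ } (including λ since Args is nullable).
Stmt -> id Stmt 'do' contributes {id}.
Union: FIRST(Stmt) = { id, num, λ }.

{ id, num, λ }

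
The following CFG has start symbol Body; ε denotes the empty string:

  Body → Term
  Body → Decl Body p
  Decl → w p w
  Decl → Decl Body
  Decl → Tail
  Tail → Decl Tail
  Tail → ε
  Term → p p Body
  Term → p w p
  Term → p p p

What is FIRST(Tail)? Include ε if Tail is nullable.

From Tail → Decl Tail: Decl, Tail nullable, take FIRST(Decl) ∪ FIRST(Tail) = { p, w }; also ε since the whole RHS is nullable.
Tail → ε contributes ε.
Union: FIRST(Tail) = { p, w, ε }.

{ p, w, ε }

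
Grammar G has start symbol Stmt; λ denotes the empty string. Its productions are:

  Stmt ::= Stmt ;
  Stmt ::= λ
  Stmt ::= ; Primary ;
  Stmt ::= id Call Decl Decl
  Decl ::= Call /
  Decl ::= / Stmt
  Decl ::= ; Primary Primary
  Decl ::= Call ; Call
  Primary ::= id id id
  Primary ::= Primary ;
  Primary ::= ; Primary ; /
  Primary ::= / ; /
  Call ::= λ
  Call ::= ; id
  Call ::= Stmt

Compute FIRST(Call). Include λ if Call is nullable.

Call ::= λ contributes λ.
Call ::= ; id contributes {;}.
From Call ::= Stmt: add FIRST(Stmt) = { ;, id, λ } (including λ since Stmt is nullable).
Union: FIRST(Call) = { ;, id, λ }.

{ ;, id, λ }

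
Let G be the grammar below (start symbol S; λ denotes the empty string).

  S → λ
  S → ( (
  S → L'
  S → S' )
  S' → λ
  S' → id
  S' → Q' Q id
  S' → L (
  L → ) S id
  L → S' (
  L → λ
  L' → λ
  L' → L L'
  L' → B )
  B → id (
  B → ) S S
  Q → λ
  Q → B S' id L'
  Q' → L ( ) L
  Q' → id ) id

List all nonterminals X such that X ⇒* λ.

{ L, L', Q, S, S' }

Directly nullable (have an λ-production): S, S', L, L', Q.
No other nonterminal has a production whose RHS symbols are all nullable.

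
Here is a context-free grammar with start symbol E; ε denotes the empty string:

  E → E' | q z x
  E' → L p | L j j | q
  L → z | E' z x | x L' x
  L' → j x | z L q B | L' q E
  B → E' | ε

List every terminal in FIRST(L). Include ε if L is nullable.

L → z contributes {z}.
From L → E' z x: add FIRST(E') = { q, x, z }.
L → x L' x contributes {x}.
Union: FIRST(L) = { q, x, z }.

{ q, x, z }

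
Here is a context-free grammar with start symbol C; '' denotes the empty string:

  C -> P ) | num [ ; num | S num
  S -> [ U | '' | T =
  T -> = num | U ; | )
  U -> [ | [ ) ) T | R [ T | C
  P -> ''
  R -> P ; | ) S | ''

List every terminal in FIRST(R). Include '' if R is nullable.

From R -> P ;: P nullable, take FIRST(P) ∪ {;} = { ; }.
R -> ) S contributes {)}.
R -> '' contributes ''.
Union: FIRST(R) = { ), ;, '' }.

{ ), ;, '' }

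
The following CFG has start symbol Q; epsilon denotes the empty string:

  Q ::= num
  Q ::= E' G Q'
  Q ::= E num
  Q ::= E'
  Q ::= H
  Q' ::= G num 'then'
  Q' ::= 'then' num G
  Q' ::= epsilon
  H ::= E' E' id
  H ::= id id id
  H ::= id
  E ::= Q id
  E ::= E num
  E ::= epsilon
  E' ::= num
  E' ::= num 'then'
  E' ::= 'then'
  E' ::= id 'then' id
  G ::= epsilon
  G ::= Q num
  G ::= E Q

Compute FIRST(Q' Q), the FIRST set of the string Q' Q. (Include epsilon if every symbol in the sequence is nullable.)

Add FIRST(Q')\{epsilon} = { 'then', id, num }; Q' is nullable, continue.
Add FIRST(Q) = { 'then', id, num }; Q is not nullable, stop.

{ 'then', id, num }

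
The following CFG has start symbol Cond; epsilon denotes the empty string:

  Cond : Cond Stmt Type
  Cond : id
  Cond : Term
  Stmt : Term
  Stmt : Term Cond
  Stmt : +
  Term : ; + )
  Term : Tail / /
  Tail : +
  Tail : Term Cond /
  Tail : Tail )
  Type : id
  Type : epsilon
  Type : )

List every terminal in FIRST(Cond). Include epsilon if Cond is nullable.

{ +, ;, id }

From Cond : Cond Stmt Type: add FIRST(Cond) = { +, ;, id }.
Cond : id contributes {id}.
From Cond : Term: add FIRST(Term) = { +, ; }.
Union: FIRST(Cond) = { +, ;, id }.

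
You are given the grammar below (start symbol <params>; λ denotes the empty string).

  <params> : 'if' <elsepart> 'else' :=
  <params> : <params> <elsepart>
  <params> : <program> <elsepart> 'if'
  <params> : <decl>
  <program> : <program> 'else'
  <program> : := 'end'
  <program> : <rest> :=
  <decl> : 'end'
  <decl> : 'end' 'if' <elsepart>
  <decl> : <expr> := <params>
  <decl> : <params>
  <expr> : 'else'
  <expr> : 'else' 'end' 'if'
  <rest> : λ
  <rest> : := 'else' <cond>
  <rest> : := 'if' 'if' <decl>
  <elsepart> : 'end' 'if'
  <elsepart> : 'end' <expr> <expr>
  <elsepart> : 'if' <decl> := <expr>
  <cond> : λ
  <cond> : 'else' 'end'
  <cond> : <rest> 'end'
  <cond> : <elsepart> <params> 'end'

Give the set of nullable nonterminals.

{ <cond>, <rest> }

Directly nullable (have an λ-production): <rest>, <cond>.
No other nonterminal has a production whose RHS symbols are all nullable.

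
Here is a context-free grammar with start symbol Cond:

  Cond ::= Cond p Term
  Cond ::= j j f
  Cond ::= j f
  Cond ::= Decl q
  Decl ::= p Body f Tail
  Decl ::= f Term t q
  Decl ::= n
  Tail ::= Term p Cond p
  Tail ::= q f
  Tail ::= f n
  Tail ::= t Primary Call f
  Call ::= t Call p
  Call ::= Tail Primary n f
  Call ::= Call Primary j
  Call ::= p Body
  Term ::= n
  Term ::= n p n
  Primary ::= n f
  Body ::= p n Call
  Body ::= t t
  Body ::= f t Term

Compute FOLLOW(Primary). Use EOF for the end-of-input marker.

{ f, j, n, p, q, t }

In Tail ::= t Primary Call f: add FIRST(Call f) = { f, n, p, q, t }.
In Call ::= Tail Primary n f: add FIRST(n f) = { n }.
In Call ::= Call Primary j: add FIRST(j) = { j }.
Union: FOLLOW(Primary) = { f, j, n, p, q, t }.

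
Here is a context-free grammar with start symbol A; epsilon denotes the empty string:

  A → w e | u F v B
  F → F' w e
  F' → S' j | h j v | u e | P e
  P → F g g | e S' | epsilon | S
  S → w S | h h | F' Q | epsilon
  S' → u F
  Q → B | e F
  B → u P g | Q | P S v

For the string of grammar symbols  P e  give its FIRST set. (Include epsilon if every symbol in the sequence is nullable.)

{ e, h, u, w }

Add FIRST(P)\{epsilon} = { e, h, u, w }; P is nullable, continue.
e is a terminal; add {e} and stop.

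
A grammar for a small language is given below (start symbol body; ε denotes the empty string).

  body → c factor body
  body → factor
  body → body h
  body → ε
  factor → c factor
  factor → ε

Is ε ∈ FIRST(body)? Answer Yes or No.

body has an ε-production, so body ⇒ ε.

Yes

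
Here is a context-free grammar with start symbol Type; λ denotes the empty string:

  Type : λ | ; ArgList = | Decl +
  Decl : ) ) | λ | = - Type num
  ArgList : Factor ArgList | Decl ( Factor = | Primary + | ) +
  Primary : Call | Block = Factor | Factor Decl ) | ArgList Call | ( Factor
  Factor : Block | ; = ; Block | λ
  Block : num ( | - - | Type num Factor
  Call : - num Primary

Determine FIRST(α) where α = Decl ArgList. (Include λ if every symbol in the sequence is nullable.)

Add FIRST(Decl)\{λ} = { ), = }; Decl is nullable, continue.
Add FIRST(ArgList) = { (, ), +, -, ;, =, num }; ArgList is not nullable, stop.

{ (, ), +, -, ;, =, num }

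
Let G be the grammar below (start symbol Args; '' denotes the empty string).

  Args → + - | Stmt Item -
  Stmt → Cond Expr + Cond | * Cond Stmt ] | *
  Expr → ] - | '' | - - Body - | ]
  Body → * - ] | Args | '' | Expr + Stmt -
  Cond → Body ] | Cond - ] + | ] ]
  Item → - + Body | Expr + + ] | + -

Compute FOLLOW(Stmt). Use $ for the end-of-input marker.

In Args → Stmt Item -: add FIRST(Item -) = { +, -, ] }.
In Stmt → * Cond Stmt ]: add FIRST(]) = { ] }.
In Body → Expr + Stmt -: add FIRST(-) = { - }.
Union: FOLLOW(Stmt) = { +, -, ] }.

{ +, -, ] }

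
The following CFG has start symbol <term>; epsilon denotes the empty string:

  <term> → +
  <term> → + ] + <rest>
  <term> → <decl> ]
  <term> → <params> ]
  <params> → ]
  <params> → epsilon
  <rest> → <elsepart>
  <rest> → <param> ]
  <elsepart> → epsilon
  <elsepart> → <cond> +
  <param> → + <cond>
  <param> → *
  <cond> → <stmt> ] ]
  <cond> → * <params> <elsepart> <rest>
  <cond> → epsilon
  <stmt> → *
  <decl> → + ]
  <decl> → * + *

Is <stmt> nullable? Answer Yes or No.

No

Nullable nonterminals: <cond>, <elsepart>, <params>, <rest>.
No production of <stmt> has an RHS whose symbols are all nullable, so <stmt> is not nullable.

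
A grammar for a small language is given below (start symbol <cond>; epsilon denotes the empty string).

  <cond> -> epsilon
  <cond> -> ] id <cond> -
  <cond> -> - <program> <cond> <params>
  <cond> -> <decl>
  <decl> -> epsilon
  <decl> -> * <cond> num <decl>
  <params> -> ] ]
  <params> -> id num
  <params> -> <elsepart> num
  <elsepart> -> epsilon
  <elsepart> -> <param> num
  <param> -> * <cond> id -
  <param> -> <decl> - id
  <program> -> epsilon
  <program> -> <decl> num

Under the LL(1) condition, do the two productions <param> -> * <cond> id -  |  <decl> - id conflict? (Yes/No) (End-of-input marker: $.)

FIRST(* <cond> id -) = { * } and FIRST(<decl> - id) = { *, - }.
Both contain *, so the two alternatives are not disjoint — LL(1) conflict.

Yes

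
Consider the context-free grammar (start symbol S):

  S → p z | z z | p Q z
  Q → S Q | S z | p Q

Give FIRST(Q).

From Q → S Q: add FIRST(S) = { p, z }.
From Q → S z: add FIRST(S) = { p, z }.
Q → p Q contributes {p}.
Union: FIRST(Q) = { p, z }.

{ p, z }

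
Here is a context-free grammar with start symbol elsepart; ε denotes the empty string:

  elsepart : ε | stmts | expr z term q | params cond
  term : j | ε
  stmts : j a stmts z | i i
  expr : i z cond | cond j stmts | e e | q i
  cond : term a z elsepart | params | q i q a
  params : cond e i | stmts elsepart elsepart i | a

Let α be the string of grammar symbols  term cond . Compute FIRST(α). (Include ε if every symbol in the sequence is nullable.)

{ a, i, j, q }

Add FIRST(term)\{ε} = { j }; term is nullable, continue.
Add FIRST(cond) = { a, i, j, q }; cond is not nullable, stop.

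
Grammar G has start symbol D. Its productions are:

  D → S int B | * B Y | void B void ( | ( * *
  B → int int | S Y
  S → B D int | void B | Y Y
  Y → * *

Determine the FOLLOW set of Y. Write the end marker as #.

{ #, (, *, int, void }

In D → * B Y: Y is at the end, add FOLLOW(D) = { #, int }.
In B → S Y: Y is at the end, add FOLLOW(B) = { #, (, *, int, void }.
In S → Y Y: add FIRST(Y) = { * }.
In S → Y Y: Y is at the end, add FOLLOW(S) = { *, int }.
Union: FOLLOW(Y) = { #, (, *, int, void }.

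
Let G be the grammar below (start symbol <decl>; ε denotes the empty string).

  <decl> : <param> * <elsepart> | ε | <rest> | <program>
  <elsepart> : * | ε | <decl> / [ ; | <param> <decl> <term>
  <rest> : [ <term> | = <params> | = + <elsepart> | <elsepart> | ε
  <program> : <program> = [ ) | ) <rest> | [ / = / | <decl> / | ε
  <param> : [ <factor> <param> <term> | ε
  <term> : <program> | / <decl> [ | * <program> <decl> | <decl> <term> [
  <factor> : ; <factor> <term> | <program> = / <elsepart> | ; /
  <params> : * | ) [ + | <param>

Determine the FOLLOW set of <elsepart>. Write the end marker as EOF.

In <decl> : <param> * <elsepart>: <elsepart> is at the end, add FOLLOW(<decl>) = { EOF, ), *, /, =, [ }.
In <rest> : = + <elsepart>: <elsepart> is at the end, add FOLLOW(<rest>) = { EOF, ), *, /, =, [ }.
In <rest> : <elsepart>: <elsepart> is at the end, add FOLLOW(<rest>) = { EOF, ), *, /, =, [ }.
In <factor> : <program> = / <elsepart>: <elsepart> is at the end, add FOLLOW(<factor>) = { EOF, ), *, /, =, [ }.
Union: FOLLOW(<elsepart>) = { EOF, ), *, /, =, [ }.

{ EOF, ), *, /, =, [ }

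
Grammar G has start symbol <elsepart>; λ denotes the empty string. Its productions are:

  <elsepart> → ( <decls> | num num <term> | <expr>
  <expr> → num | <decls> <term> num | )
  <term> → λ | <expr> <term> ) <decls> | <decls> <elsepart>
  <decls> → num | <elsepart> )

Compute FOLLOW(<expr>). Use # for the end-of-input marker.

In <elsepart> → <expr>: <expr> is at the end, add FOLLOW(<elsepart>) = { #, ), num }.
In <term> → <expr> <term> ) <decls>: add FIRST(<term> ) <decls>) = { (, ), num }.
Union: FOLLOW(<expr>) = { #, (, ), num }.

{ #, (, ), num }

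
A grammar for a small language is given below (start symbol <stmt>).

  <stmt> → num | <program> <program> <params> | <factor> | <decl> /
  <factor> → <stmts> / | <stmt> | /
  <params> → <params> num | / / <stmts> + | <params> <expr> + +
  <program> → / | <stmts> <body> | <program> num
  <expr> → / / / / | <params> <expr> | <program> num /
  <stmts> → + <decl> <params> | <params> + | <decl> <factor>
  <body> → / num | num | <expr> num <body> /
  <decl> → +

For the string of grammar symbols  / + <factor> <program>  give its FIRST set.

{ / }

/ is a terminal; add {/} and stop.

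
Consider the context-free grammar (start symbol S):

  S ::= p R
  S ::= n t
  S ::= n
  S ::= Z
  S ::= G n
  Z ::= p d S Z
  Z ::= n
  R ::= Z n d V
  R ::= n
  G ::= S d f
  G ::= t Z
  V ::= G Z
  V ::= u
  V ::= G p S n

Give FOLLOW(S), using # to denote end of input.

{ #, d, n, p }

S is the start symbol, so # ∈ FOLLOW(S).
In Z ::= p d S Z: add FIRST(Z) = { n, p }.
In G ::= S d f: add FIRST(d f) = { d }.
In V ::= G p S n: add FIRST(n) = { n }.
Union: FOLLOW(S) = { #, d, n, p }.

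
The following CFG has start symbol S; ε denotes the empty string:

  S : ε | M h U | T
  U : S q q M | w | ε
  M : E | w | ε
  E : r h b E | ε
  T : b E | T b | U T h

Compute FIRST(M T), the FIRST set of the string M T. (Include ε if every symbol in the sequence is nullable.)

Add FIRST(M)\{ε} = { r, w }; M is nullable, continue.
Add FIRST(T) = { b, h, q, r, w }; T is not nullable, stop.

{ b, h, q, r, w }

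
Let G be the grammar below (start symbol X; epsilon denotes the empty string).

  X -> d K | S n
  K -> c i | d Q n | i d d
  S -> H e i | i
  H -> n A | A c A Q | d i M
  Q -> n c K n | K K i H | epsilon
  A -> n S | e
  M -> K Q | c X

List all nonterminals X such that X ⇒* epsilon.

{ Q }

Directly nullable (have an epsilon-production): Q.
No other nonterminal has a production whose RHS symbols are all nullable.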